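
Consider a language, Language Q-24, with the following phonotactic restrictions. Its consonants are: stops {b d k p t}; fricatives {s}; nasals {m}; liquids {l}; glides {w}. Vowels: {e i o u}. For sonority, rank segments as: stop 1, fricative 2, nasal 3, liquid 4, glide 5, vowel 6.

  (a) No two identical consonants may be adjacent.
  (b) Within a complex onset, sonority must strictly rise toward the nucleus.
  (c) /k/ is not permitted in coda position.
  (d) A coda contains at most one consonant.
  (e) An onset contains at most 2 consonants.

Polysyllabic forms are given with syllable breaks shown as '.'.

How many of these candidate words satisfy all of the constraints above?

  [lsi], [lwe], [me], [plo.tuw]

3

[lsi] — violates constraint (b): syllable 1 onset /ls/: /l/ (liquid, 4) → /s/ (fricative, 2) does not rise → illicit
[lwe] — σ1 onset /lw/ (4→5 rises), coda /∅/ ok → licit
[me] — σ1 onset /m/, coda /∅/ ok → licit
[plo.tuw] — σ1 onset /pl/ (1→4 rises), coda /∅/ ok; σ2 onset /t/, coda /w/ ok → licit
Licit: [lwe], [me], [plo.tuw] → 3.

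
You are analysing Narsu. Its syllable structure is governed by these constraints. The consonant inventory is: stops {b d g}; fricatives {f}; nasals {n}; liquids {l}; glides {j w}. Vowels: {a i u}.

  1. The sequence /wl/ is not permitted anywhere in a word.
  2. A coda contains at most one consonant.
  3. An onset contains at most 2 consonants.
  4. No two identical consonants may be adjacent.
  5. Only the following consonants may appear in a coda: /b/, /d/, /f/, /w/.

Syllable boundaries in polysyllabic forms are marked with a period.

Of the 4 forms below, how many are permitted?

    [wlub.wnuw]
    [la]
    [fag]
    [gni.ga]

2

[wlub.wnuw] — violates constraint 1: contains banned sequence /wl/ → not permitted
[la] — σ1 onset /l/, coda /∅/ ok → permitted
[fag] — violates constraint 5: syllable 1 coda contains /g/, which is not a licensed coda consonant → not permitted
[gni.ga] — σ1 onset /gn/ (2C), coda /∅/ ok; σ2 onset /g/, coda /∅/ ok → permitted
Permitted: [la], [gni.ga] → 2.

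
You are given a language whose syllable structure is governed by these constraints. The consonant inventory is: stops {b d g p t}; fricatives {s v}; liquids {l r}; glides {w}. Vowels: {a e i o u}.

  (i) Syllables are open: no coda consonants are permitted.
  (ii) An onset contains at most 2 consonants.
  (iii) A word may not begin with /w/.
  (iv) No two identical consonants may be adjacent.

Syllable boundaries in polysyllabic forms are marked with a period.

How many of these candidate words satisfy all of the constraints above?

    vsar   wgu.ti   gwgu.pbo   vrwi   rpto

vsar — violates constraint (i): syllable 1 coda /r/ has 1 consonant (> 0) → illicit
wgu.ti — violates constraint (iii): word begins with /w/ → illicit
gwgu.pbo — violates constraint (ii): syllable 1 onset /gwg/ has 3 consonants (> 2) → illicit
vrwi — violates constraint (ii): syllable 1 onset /vrw/ has 3 consonants (> 2) → illicit
rpto — violates constraint (ii): syllable 1 onset /rpt/ has 3 consonants (> 2) → illicit
No form is licit → 0.

0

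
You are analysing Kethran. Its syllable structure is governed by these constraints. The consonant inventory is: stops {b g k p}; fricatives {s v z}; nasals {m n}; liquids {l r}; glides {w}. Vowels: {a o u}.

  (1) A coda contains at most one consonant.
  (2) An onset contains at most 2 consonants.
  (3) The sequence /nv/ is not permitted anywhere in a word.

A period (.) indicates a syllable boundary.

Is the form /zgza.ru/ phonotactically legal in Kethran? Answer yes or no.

no

/zgza.ru/ — violates constraint 2: syllable 1 onset /zgz/ has 3 consonants (> 2) → phonotactically illegal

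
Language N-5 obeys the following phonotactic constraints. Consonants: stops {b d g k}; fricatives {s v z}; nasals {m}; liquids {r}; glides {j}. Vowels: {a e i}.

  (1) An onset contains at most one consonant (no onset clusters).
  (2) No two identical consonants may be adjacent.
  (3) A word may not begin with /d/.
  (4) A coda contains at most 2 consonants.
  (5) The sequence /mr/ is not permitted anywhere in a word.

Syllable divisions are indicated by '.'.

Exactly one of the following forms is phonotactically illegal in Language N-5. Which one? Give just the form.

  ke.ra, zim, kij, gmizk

gmizk

ke.ra — σ1 onset /k/, coda /∅/ ok; σ2 onset /r/, coda /∅/ ok → phonotactically legal
zim — σ1 onset /z/, coda /m/ ok → phonotactically legal
kij — σ1 onset /k/, coda /j/ ok → phonotactically legal
gmizk — violates constraint 1: syllable 1 onset /gm/ has 2 consonants (> 1) → phonotactically illegal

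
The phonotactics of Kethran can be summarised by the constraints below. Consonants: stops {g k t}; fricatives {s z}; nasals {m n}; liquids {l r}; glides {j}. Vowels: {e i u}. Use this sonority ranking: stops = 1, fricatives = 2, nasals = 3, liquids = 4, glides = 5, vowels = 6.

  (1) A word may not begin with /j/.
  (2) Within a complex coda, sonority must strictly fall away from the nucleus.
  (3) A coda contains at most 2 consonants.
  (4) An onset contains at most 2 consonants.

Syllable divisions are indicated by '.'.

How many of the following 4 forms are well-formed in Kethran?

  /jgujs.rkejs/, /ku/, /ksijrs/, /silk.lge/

2

/jgujs.rkejs/ — violates constraint 1: word begins with /j/ → ill-formed
/ku/ — σ1 onset /k/, coda /∅/ ok → well-formed
/ksijrs/ — violates constraint 3: syllable 1 coda /jrs/ has 3 consonants (> 2) → ill-formed
/silk.lge/ — σ1 onset /s/, coda /lk/ (4→1 falls) ok; σ2 onset /lg/ (2C), coda /∅/ ok → well-formed
Well-formed: /ku/, /silk.lge/ → 2.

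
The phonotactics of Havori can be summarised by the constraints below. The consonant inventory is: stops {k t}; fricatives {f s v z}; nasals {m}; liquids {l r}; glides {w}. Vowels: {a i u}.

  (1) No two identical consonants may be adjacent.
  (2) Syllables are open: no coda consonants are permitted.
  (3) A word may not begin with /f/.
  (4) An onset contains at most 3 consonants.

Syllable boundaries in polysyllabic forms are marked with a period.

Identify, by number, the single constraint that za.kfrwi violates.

4

za.kfrwi: syllable 2 onset /kfrw/ has 4 consonants (> 3).
This is a violation of constraint 4: "An onset contains at most 3 consonants."
The remaining constraints (1, 2, 3) are satisfied.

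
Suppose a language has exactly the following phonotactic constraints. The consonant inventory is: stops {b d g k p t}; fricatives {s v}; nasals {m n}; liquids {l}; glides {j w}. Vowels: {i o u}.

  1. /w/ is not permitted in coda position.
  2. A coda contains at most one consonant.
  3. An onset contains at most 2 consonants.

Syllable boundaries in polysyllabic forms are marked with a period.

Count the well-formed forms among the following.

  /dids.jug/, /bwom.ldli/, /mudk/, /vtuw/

0

/dids.jug/ — violates constraint 2: syllable 1 coda /ds/ has 2 consonants (> 1) → ill-formed
/bwom.ldli/ — violates constraint 3: syllable 2 onset /ldl/ has 3 consonants (> 2) → ill-formed
/mudk/ — violates constraint 2: syllable 1 coda /dk/ has 2 consonants (> 1) → ill-formed
/vtuw/ — violates constraint 1: syllable 1 coda contains /w/ → ill-formed
No form is well-formed → 0.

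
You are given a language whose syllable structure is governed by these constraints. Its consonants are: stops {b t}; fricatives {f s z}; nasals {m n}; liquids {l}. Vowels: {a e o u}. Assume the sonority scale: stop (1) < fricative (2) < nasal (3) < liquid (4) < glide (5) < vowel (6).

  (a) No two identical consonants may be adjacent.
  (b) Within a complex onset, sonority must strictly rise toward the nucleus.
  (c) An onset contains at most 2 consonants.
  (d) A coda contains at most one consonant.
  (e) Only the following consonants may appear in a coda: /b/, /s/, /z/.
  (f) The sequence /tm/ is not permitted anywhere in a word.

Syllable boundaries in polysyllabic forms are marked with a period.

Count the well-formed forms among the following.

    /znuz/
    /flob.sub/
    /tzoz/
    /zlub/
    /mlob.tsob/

/znuz/ — σ1 onset /zn/ (2→3 rises), coda /z/ ok → well-formed
/flob.sub/ — σ1 onset /fl/ (2→4 rises), coda /b/ ok; σ2 onset /s/, coda /b/ ok → well-formed
/tzoz/ — σ1 onset /tz/ (1→2 rises), coda /z/ ok → well-formed
/zlub/ — σ1 onset /zl/ (2→4 rises), coda /b/ ok → well-formed
/mlob.tsob/ — σ1 onset /ml/ (3→4 rises), coda /b/ ok; σ2 onset /ts/ (1→2 rises), coda /b/ ok → well-formed
Well-formed: /znuz/, /flob.sub/, /tzoz/, /zlub/, /mlob.tsob/ → 5.

5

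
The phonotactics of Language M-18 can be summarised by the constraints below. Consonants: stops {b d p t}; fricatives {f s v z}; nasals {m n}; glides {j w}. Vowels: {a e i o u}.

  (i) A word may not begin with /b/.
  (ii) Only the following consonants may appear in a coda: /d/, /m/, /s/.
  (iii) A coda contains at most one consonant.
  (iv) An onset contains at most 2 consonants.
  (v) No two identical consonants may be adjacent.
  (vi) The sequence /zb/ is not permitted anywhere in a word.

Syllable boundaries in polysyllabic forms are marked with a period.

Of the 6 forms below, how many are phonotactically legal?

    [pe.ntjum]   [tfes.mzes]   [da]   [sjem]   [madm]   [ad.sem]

4

[pe.ntjum] — violates constraint (iv): syllable 2 onset /ntj/ has 3 consonants (> 2) → phonotactically illegal
[tfes.mzes] — σ1 onset /tf/ (2C), coda /s/ ok; σ2 onset /mz/ (2C), coda /s/ ok → phonotactically legal
[da] — σ1 onset /d/, coda /∅/ ok → phonotactically legal
[sjem] — σ1 onset /sj/ (2C), coda /m/ ok → phonotactically legal
[madm] — violates constraint (iii): syllable 1 coda /dm/ has 2 consonants (> 1) → phonotactically illegal
[ad.sem] — σ1 onset /∅/, coda /d/ ok; σ2 onset /s/, coda /m/ ok → phonotactically legal
Phonotactically legal: [tfes.mzes], [da], [sjem], [ad.sem] → 4.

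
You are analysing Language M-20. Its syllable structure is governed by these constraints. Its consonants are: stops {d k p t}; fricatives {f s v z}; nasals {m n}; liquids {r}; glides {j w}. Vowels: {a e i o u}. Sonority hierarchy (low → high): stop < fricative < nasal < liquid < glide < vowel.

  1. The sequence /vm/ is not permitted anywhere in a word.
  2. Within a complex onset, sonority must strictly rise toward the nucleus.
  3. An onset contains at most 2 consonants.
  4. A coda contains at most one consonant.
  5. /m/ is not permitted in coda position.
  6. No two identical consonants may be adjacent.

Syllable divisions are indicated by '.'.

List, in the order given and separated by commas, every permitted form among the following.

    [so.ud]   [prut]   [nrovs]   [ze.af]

[so.ud], [prut], [ze.af]

[so.ud] — σ1 onset /s/, coda /∅/ ok; σ2 onset /∅/, coda /d/ ok → permitted
[prut] — σ1 onset /pr/ (1→4 rises), coda /t/ ok → permitted
[nrovs] — violates constraint 4: syllable 1 coda /vs/ has 2 consonants (> 1) → not permitted
[ze.af] — σ1 onset /z/, coda /∅/ ok; σ2 onset /∅/, coda /f/ ok → permitted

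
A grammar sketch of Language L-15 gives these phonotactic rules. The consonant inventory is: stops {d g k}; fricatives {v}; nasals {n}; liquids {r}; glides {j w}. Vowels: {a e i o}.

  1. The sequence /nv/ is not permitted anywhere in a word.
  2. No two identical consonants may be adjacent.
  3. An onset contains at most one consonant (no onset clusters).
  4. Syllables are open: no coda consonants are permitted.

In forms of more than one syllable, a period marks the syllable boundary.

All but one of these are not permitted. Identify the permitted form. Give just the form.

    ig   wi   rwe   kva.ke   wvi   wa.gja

ig — violates constraint 4: syllable 1 coda /g/ has 1 consonant (> 0) → not permitted
wi — σ1 onset /w/, coda /∅/ ok → permitted
rwe — violates constraint 3: syllable 1 onset /rw/ has 2 consonants (> 1) → not permitted
kva.ke — violates constraint 3: syllable 1 onset /kv/ has 2 consonants (> 1) → not permitted
wvi — violates constraint 3: syllable 1 onset /wv/ has 2 consonants (> 1) → not permitted
wa.gja — violates constraint 3: syllable 2 onset /gj/ has 2 consonants (> 1) → not permitted

wi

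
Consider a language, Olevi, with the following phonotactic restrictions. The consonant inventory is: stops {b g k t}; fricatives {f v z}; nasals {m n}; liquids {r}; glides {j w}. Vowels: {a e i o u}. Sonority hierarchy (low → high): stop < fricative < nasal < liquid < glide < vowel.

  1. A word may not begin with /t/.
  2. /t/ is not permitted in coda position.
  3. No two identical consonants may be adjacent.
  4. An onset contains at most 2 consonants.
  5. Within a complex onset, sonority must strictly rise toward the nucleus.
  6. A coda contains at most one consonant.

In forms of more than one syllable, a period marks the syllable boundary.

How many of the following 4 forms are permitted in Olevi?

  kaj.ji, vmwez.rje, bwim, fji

kaj.ji — violates constraint 3: adjacent identical consonants /jj/ → not permitted
vmwez.rje — violates constraint 4: syllable 1 onset /vmw/ has 3 consonants (> 2) → not permitted
bwim — σ1 onset /bw/ (1→5 rises), coda /m/ ok → permitted
fji — σ1 onset /fj/ (2→5 rises), coda /∅/ ok → permitted
Permitted: bwim, fji → 2.

2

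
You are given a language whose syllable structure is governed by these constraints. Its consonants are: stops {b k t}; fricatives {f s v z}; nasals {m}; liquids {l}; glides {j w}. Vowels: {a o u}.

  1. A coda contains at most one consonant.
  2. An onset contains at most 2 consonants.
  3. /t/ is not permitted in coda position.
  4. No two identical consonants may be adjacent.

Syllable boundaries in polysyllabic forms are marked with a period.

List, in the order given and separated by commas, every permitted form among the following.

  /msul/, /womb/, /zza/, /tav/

/msul/, /tav/

/msul/ — σ1 onset /ms/ (2C), coda /l/ ok → permitted
/womb/ — violates constraint 1: syllable 1 coda /mb/ has 2 consonants (> 1) → not permitted
/zza/ — violates constraint 4: adjacent identical consonants /zz/ → not permitted
/tav/ — σ1 onset /t/, coda /v/ ok → permitted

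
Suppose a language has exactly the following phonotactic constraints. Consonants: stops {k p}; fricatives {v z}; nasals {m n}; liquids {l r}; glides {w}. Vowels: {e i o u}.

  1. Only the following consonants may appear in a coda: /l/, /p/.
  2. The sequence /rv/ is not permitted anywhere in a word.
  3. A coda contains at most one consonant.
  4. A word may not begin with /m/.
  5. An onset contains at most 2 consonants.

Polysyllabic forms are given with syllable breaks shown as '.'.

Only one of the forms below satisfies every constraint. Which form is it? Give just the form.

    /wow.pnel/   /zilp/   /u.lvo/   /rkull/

/u.lvo/

/wow.pnel/ — violates constraint 1: syllable 1 coda contains /w/, which is not a licensed coda consonant → ill-formed
/zilp/ — violates constraint 3: syllable 1 coda /lp/ has 2 consonants (> 1) → ill-formed
/u.lvo/ — σ1 onset /∅/, coda /∅/ ok; σ2 onset /lv/ (2C), coda /∅/ ok → well-formed
/rkull/ — violates constraint 3: syllable 1 coda /ll/ has 2 consonants (> 1) → ill-formed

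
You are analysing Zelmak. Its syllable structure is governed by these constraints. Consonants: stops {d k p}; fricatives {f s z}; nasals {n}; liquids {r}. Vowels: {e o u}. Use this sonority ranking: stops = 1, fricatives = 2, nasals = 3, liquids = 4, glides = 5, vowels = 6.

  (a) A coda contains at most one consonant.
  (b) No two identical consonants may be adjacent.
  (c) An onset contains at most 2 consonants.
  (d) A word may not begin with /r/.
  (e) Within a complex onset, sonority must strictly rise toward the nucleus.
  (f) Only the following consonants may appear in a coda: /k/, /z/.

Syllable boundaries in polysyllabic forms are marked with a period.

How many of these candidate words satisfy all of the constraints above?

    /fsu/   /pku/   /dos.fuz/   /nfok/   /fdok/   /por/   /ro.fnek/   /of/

/fsu/ — violates constraint (e): syllable 1 onset /fs/: /f/ (fricative, 2) → /s/ (fricative, 2) does not rise → ill-formed
/pku/ — violates constraint (e): syllable 1 onset /pk/: /p/ (stop, 1) → /k/ (stop, 1) does not rise → ill-formed
/dos.fuz/ — violates constraint (f): syllable 1 coda contains /s/, which is not a licensed coda consonant → ill-formed
/nfok/ — violates constraint (e): syllable 1 onset /nf/: /n/ (nasal, 3) → /f/ (fricative, 2) does not rise → ill-formed
/fdok/ — violates constraint (e): syllable 1 onset /fd/: /f/ (fricative, 2) → /d/ (stop, 1) does not rise → ill-formed
/por/ — violates constraint (f): syllable 1 coda contains /r/, which is not a licensed coda consonant → ill-formed
/ro.fnek/ — violates constraint (d): word begins with /r/ → ill-formed
/of/ — violates constraint (f): syllable 1 coda contains /f/, which is not a licensed coda consonant → ill-formed
No form is well-formed → 0.

0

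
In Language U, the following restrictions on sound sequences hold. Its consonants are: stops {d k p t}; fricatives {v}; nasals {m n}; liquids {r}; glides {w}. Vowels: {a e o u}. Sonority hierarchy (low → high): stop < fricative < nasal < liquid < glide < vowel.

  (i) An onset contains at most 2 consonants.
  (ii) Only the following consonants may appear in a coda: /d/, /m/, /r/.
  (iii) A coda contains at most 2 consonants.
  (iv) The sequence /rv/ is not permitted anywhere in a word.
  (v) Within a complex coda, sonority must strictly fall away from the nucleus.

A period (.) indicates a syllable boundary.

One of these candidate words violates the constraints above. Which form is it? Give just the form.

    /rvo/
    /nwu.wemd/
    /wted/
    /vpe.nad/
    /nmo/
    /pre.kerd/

/rvo/

/rvo/ — violates constraint (iv): contains banned sequence /rv/ → phonotactically illegal
/nwu.wemd/ — σ1 onset /nw/ (2C), coda /∅/ ok; σ2 onset /w/, coda /md/ (3→1 falls) ok → phonotactically legal
/wted/ — σ1 onset /wt/ (2C), coda /d/ ok → phonotactically legal
/vpe.nad/ — σ1 onset /vp/ (2C), coda /∅/ ok; σ2 onset /n/, coda /d/ ok → phonotactically legal
/nmo/ — σ1 onset /nm/ (2C), coda /∅/ ok → phonotactically legal
/pre.kerd/ — σ1 onset /pr/ (2C), coda /∅/ ok; σ2 onset /k/, coda /rd/ (4→1 falls) ok → phonotactically legal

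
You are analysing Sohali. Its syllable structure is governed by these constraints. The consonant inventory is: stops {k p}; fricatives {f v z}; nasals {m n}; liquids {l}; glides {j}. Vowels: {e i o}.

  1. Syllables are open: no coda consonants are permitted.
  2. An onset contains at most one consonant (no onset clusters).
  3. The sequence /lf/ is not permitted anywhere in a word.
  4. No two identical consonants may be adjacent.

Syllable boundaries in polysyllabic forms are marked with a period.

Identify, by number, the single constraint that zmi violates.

2

zmi: syllable 1 onset /zm/ has 2 consonants (> 1).
This is a violation of constraint 2: "An onset contains at most one consonant (no onset clusters)."
The remaining constraints (1, 3, 4) are satisfied.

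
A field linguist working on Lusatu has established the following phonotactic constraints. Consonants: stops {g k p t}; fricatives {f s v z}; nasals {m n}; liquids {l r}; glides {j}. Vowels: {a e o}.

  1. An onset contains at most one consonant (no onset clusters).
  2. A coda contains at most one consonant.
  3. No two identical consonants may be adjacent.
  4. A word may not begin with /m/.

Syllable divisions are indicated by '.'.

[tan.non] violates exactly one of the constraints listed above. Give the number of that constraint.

3

[tan.non]: adjacent identical consonants /nn/.
This is a violation of constraint 3: "No two identical consonants may be adjacent."
The remaining constraints (1, 2, 4) are satisfied.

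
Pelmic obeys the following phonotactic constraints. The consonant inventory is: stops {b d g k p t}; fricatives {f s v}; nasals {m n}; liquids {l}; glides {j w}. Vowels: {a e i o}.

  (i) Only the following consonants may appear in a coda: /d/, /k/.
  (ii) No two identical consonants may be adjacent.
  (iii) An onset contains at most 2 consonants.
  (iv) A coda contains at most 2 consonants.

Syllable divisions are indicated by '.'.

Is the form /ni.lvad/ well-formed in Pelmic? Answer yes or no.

/ni.lvad/ — σ1 onset /n/, coda /∅/ ok; σ2 onset /lv/ (2C), coda /d/ ok → well-formed

yes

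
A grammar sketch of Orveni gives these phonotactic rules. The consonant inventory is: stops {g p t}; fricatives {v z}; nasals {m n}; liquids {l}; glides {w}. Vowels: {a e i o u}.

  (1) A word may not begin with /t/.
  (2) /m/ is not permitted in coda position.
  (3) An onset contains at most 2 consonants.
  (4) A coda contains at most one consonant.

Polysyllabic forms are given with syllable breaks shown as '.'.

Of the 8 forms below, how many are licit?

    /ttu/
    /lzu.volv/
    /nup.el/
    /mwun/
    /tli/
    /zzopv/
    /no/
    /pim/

/ttu/ — violates constraint 1: word begins with /t/ → illicit
/lzu.volv/ — violates constraint 4: syllable 2 coda /lv/ has 2 consonants (> 1) → illicit
/nup.el/ — σ1 onset /n/, coda /p/ ok; σ2 onset /∅/, coda /l/ ok → licit
/mwun/ — σ1 onset /mw/ (2C), coda /n/ ok → licit
/tli/ — violates constraint 1: word begins with /t/ → illicit
/zzopv/ — violates constraint 4: syllable 1 coda /pv/ has 2 consonants (> 1) → illicit
/no/ — σ1 onset /n/, coda /∅/ ok → licit
/pim/ — violates constraint 2: syllable 1 coda contains /m/ → illicit
Licit: /nup.el/, /mwun/, /no/ → 3.

3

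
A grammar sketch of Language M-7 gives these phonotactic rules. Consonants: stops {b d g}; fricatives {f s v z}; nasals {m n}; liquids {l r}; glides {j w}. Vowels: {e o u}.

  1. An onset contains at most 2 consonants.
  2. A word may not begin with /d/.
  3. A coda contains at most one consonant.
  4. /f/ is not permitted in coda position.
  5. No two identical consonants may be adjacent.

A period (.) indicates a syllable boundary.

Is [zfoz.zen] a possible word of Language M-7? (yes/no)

[zfoz.zen] — violates constraint 5: adjacent identical consonants /zz/ → illicit

no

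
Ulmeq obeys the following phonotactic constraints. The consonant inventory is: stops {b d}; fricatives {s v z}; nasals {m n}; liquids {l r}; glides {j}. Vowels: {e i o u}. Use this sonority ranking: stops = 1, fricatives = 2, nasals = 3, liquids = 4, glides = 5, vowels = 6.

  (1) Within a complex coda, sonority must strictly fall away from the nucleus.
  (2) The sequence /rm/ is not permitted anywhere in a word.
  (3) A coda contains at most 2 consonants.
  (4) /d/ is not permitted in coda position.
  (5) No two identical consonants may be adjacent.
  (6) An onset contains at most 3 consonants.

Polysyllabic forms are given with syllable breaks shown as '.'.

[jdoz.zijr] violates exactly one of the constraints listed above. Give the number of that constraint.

[jdoz.zijr]: adjacent identical consonants /zz/.
This is a violation of constraint 5: "No two identical consonants may be adjacent."
The remaining constraints (1, 2, 3, 4, 6) are satisfied.

5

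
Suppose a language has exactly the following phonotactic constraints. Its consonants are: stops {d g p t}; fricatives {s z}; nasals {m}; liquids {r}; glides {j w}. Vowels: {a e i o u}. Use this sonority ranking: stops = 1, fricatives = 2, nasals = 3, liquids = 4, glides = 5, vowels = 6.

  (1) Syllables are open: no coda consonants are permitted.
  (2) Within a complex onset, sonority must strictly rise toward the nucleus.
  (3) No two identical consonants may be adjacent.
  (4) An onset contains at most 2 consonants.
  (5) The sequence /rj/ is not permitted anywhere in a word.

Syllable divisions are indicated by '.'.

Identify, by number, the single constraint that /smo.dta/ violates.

/smo.dta/: syllable 2 onset /dt/: /d/ (stop, 1) → /t/ (stop, 1) does not rise.
This is a violation of constraint 2: "Within a complex onset, sonority must strictly rise toward the nucleus."
The remaining constraints (1, 3, 4, 5) are satisfied.

2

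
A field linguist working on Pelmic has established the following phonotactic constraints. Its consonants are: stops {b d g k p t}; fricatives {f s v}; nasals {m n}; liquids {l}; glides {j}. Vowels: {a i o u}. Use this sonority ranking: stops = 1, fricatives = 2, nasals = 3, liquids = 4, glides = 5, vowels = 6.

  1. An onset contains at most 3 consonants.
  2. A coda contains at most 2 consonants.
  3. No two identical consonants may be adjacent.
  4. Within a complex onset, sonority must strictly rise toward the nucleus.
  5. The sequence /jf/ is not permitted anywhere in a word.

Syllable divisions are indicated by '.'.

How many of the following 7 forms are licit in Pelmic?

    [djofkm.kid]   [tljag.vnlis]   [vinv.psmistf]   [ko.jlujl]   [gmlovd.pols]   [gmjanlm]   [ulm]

[djofkm.kid] — violates constraint 2: syllable 1 coda /fkm/ has 3 consonants (> 2) → illicit
[tljag.vnlis] — σ1 onset /tlj/ (1→4→5 rises), coda /g/ ok; σ2 onset /vnl/ (2→3→4 rises), coda /s/ ok → licit
[vinv.psmistf] — violates constraint 2: syllable 2 coda /stf/ has 3 consonants (> 2) → illicit
[ko.jlujl] — violates constraint 4: syllable 2 onset /jl/: /j/ (glide, 5) → /l/ (liquid, 4) does not rise → illicit
[gmlovd.pols] — σ1 onset /gml/ (1→3→4 rises), coda /vd/ (2C) ok; σ2 onset /p/, coda /ls/ (2C) ok → licit
[gmjanlm] — violates constraint 2: syllable 1 coda /nlm/ has 3 consonants (> 2) → illicit
[ulm] — σ1 onset /∅/, coda /lm/ (2C) ok → licit
Licit: [tljag.vnlis], [gmlovd.pols], [ulm] → 3.

3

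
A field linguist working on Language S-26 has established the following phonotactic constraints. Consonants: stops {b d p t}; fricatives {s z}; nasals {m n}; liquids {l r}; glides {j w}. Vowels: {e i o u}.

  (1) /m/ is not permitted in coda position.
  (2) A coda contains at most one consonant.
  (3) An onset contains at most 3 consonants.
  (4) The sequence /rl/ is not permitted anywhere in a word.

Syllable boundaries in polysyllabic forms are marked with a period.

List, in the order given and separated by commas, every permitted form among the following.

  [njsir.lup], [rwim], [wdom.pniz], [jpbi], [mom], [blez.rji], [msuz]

[jpbi], [blez.rji], [msuz]

[njsir.lup] — violates constraint 4: contains banned sequence /rl/ → not permitted
[rwim] — violates constraint 1: syllable 1 coda contains /m/ → not permitted
[wdom.pniz] — violates constraint 1: syllable 1 coda contains /m/ → not permitted
[jpbi] — σ1 onset /jpb/ (3C), coda /∅/ ok → permitted
[mom] — violates constraint 1: syllable 1 coda contains /m/ → not permitted
[blez.rji] — σ1 onset /bl/ (2C), coda /z/ ok; σ2 onset /rj/ (2C), coda /∅/ ok → permitted
[msuz] — σ1 onset /ms/ (2C), coda /z/ ok → permitted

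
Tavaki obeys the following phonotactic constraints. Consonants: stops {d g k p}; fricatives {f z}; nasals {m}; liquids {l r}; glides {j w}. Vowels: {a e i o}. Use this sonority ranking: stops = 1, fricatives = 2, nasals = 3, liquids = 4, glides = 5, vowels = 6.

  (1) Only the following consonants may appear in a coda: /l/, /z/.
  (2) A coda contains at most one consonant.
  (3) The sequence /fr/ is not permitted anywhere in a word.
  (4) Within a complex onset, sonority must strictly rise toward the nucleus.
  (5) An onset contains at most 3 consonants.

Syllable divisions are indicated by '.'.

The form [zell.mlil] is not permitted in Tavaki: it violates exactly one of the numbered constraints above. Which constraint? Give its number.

2

[zell.mlil]: syllable 1 coda /ll/ has 2 consonants (> 1).
This is a violation of constraint 2: "A coda contains at most one consonant."
The remaining constraints (1, 3, 4, 5) are satisfied.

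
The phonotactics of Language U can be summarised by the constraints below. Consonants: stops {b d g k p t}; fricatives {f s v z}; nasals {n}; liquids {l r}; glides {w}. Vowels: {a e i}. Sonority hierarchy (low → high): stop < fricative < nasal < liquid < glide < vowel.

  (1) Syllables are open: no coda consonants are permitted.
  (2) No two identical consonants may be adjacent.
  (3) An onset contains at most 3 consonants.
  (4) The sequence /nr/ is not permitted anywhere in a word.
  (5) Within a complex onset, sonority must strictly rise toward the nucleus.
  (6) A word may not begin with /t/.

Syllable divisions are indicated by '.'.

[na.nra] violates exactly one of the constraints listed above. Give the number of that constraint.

4

[na.nra]: contains banned sequence /nr/.
This is a violation of constraint 4: "The sequence /nr/ is not permitted anywhere in a word."
The remaining constraints (1, 2, 3, 5, 6) are satisfied.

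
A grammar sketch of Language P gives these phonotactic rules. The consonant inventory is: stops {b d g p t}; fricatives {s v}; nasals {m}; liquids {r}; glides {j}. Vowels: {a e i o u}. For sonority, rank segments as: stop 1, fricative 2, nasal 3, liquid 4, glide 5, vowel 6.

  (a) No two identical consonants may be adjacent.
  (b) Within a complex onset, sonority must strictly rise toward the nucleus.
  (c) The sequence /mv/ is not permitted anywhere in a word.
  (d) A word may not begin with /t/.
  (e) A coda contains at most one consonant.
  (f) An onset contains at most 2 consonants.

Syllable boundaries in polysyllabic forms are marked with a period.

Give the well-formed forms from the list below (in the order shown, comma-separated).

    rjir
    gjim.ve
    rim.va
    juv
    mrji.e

rjir — σ1 onset /rj/ (4→5 rises), coda /r/ ok → well-formed
gjim.ve — violates constraint (c): contains banned sequence /mv/ → ill-formed
rim.va — violates constraint (c): contains banned sequence /mv/ → ill-formed
juv — σ1 onset /j/, coda /v/ ok → well-formed
mrji.e — violates constraint (f): syllable 1 onset /mrj/ has 3 consonants (> 2) → ill-formed

rjir, juv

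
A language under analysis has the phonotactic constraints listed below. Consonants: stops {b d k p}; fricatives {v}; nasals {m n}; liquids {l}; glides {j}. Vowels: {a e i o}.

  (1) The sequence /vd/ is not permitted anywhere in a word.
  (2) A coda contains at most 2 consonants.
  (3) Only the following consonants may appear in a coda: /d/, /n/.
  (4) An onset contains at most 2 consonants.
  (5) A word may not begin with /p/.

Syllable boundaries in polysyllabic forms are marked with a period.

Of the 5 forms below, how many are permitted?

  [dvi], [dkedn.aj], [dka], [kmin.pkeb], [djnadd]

2

[dvi] — σ1 onset /dv/ (2C), coda /∅/ ok → permitted
[dkedn.aj] — violates constraint 3: syllable 2 coda contains /j/, which is not a licensed coda consonant → not permitted
[dka] — σ1 onset /dk/ (2C), coda /∅/ ok → permitted
[kmin.pkeb] — violates constraint 3: syllable 2 coda contains /b/, which is not a licensed coda consonant → not permitted
[djnadd] — violates constraint 4: syllable 1 onset /djn/ has 3 consonants (> 2) → not permitted
Permitted: [dvi], [dka] → 2.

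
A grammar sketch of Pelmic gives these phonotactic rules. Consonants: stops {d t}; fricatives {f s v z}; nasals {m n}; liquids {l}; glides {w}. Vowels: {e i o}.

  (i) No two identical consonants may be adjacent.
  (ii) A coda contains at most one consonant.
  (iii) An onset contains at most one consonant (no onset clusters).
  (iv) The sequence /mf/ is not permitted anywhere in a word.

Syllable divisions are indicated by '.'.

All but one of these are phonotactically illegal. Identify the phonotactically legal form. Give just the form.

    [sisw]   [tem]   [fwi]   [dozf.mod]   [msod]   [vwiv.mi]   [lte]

[tem]

[sisw] — violates constraint (ii): syllable 1 coda /sw/ has 2 consonants (> 1) → phonotactically illegal
[tem] — σ1 onset /t/, coda /m/ ok → phonotactically legal
[fwi] — violates constraint (iii): syllable 1 onset /fw/ has 2 consonants (> 1) → phonotactically illegal
[dozf.mod] — violates constraint (ii): syllable 1 coda /zf/ has 2 consonants (> 1) → phonotactically illegal
[msod] — violates constraint (iii): syllable 1 onset /ms/ has 2 consonants (> 1) → phonotactically illegal
[vwiv.mi] — violates constraint (iii): syllable 1 onset /vw/ has 2 consonants (> 1) → phonotactically illegal
[lte] — violates constraint (iii): syllable 1 onset /lt/ has 2 consonants (> 1) → phonotactically illegal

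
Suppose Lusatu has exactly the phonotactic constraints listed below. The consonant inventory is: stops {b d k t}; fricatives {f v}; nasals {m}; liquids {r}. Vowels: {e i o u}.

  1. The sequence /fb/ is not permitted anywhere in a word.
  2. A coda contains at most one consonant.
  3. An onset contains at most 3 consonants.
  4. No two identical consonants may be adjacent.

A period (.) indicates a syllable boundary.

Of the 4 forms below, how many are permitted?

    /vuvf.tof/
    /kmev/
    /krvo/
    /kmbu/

3

/vuvf.tof/ — violates constraint 2: syllable 1 coda /vf/ has 2 consonants (> 1) → not permitted
/kmev/ — σ1 onset /km/ (2C), coda /v/ ok → permitted
/krvo/ — σ1 onset /krv/ (3C), coda /∅/ ok → permitted
/kmbu/ — σ1 onset /kmb/ (3C), coda /∅/ ok → permitted
Permitted: /kmev/, /krvo/, /kmbu/ → 3.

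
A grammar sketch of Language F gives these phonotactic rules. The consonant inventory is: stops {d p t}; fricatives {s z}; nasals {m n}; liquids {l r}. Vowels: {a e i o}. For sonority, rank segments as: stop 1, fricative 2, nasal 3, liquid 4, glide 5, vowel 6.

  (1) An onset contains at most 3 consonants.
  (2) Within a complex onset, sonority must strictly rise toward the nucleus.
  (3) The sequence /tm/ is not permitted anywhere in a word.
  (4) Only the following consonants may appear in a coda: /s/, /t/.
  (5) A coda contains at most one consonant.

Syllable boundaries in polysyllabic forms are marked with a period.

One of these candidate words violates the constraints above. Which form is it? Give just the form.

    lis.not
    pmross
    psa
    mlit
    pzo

lis.not — σ1 onset /l/, coda /s/ ok; σ2 onset /n/, coda /t/ ok → well-formed
pmross — violates constraint 5: syllable 1 coda /ss/ has 2 consonants (> 1) → ill-formed
psa — σ1 onset /ps/ (1→2 rises), coda /∅/ ok → well-formed
mlit — σ1 onset /ml/ (3→4 rises), coda /t/ ok → well-formed
pzo — σ1 onset /pz/ (1→2 rises), coda /∅/ ok → well-formed

pmross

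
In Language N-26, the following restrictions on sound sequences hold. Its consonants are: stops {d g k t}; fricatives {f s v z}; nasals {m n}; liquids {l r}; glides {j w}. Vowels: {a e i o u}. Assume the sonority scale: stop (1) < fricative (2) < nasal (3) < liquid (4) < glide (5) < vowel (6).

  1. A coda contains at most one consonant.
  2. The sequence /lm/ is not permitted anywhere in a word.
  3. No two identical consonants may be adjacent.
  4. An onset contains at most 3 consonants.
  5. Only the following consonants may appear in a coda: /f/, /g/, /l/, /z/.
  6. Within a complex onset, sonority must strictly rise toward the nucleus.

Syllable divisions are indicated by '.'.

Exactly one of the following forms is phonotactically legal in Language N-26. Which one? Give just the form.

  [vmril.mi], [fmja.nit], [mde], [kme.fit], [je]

[je]

[vmril.mi] — violates constraint 2: contains banned sequence /lm/ → phonotactically illegal
[fmja.nit] — violates constraint 5: syllable 2 coda contains /t/, which is not a licensed coda consonant → phonotactically illegal
[mde] — violates constraint 6: syllable 1 onset /md/: /m/ (nasal, 3) → /d/ (stop, 1) does not rise → phonotactically illegal
[kme.fit] — violates constraint 5: syllable 2 coda contains /t/, which is not a licensed coda consonant → phonotactically illegal
[je] — σ1 onset /j/, coda /∅/ ok → phonotactically legal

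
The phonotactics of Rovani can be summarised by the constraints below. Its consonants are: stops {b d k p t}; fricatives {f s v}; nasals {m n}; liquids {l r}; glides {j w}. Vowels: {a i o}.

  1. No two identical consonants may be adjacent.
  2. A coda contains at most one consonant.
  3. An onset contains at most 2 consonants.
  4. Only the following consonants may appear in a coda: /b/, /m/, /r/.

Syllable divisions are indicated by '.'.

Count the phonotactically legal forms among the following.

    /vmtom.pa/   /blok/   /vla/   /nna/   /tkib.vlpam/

1

/vmtom.pa/ — violates constraint 3: syllable 1 onset /vmt/ has 3 consonants (> 2) → phonotactically illegal
/blok/ — violates constraint 4: syllable 1 coda contains /k/, which is not a licensed coda consonant → phonotactically illegal
/vla/ — σ1 onset /vl/ (2C), coda /∅/ ok → phonotactically legal
/nna/ — violates constraint 1: adjacent identical consonants /nn/ → phonotactically illegal
/tkib.vlpam/ — violates constraint 3: syllable 2 onset /vlp/ has 3 consonants (> 2) → phonotactically illegal
Phonotactically legal: /vla/ → 1.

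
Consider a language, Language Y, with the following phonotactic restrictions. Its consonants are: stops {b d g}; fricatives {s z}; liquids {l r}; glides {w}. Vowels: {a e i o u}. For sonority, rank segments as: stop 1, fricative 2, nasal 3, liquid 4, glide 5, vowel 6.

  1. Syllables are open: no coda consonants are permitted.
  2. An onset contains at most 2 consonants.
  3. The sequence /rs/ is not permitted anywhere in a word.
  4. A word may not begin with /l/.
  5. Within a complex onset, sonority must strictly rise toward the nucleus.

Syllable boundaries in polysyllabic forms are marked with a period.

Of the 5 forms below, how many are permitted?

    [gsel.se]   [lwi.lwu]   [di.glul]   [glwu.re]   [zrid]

0

[gsel.se] — violates constraint 1: syllable 1 coda /l/ has 1 consonant (> 0) → not permitted
[lwi.lwu] — violates constraint 4: word begins with /l/ → not permitted
[di.glul] — violates constraint 1: syllable 2 coda /l/ has 1 consonant (> 0) → not permitted
[glwu.re] — violates constraint 2: syllable 1 onset /glw/ has 3 consonants (> 2) → not permitted
[zrid] — violates constraint 1: syllable 1 coda /d/ has 1 consonant (> 0) → not permitted
No form is permitted → 0.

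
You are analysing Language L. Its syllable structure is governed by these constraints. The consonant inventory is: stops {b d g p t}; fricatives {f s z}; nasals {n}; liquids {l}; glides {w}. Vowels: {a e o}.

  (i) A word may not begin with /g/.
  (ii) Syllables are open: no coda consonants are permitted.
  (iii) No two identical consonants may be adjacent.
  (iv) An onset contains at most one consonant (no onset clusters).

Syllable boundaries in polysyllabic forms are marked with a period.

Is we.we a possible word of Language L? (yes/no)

we.we — σ1 onset /w/, coda /∅/ ok; σ2 onset /w/, coda /∅/ ok → well-formed

yes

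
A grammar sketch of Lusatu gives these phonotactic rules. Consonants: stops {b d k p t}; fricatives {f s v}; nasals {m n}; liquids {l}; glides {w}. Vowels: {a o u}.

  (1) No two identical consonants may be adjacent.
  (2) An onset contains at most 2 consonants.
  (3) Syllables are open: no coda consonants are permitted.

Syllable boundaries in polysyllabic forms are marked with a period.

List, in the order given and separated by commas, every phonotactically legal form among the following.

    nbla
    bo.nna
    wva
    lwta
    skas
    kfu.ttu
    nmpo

nbla — violates constraint 2: syllable 1 onset /nbl/ has 3 consonants (> 2) → phonotactically illegal
bo.nna — violates constraint 1: adjacent identical consonants /nn/ → phonotactically illegal
wva — σ1 onset /wv/ (2C), coda /∅/ ok → phonotactically legal
lwta — violates constraint 2: syllable 1 onset /lwt/ has 3 consonants (> 2) → phonotactically illegal
skas — violates constraint 3: syllable 1 coda /s/ has 1 consonant (> 0) → phonotactically illegal
kfu.ttu — violates constraint 1: adjacent identical consonants /tt/ → phonotactically illegal
nmpo — violates constraint 2: syllable 1 onset /nmp/ has 3 consonants (> 2) → phonotactically illegal

wva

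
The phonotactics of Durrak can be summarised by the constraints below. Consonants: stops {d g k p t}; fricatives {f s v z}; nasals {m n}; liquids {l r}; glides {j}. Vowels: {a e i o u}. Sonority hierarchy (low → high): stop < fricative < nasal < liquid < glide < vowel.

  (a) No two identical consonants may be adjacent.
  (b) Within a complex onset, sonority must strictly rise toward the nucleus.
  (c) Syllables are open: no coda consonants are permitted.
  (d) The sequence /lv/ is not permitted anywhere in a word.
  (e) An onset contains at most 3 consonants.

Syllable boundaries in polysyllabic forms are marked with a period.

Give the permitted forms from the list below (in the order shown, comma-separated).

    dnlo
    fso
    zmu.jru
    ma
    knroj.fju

dnlo — σ1 onset /dnl/ (1→3→4 rises), coda /∅/ ok → permitted
fso — violates constraint (b): syllable 1 onset /fs/: /f/ (fricative, 2) → /s/ (fricative, 2) does not rise → not permitted
zmu.jru — violates constraint (b): syllable 2 onset /jr/: /j/ (glide, 5) → /r/ (liquid, 4) does not rise → not permitted
ma — σ1 onset /m/, coda /∅/ ok → permitted
knroj.fju — violates constraint (c): syllable 1 coda /j/ has 1 consonant (> 0) → not permitted

dnlo, ma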